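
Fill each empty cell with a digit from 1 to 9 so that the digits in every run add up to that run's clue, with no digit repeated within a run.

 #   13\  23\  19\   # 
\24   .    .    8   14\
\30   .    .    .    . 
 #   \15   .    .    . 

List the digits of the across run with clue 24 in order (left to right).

24 in 3 cells must be {7,8,9}; 30 in 4 cells must be {6,7,8,9}; 23 in 3 cells must be {6,8,9}.
Given what's placed, R1C2 must be 9 to fit the 24 across and 23 down.
R1C1 = 24 − 17 = 7 completes the 24 across.

7 9 8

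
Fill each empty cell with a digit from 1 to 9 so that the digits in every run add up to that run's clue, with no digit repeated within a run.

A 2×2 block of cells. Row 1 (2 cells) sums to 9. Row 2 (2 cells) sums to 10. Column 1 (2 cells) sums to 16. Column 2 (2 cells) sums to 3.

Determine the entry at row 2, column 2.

1

16 in 2 cells must be {7,9}; 3 in 2 cells must be {1,2}.
The 9 across and the 16 down share only 7, so (1,1) = 7.
(1,2) = 9 − 7 = 2 completes the 9 across.
(2,1) = 16 − 7 = 9 completes the 16 down.
(2,2) = 10 − 9 = 1 completes the 10 across.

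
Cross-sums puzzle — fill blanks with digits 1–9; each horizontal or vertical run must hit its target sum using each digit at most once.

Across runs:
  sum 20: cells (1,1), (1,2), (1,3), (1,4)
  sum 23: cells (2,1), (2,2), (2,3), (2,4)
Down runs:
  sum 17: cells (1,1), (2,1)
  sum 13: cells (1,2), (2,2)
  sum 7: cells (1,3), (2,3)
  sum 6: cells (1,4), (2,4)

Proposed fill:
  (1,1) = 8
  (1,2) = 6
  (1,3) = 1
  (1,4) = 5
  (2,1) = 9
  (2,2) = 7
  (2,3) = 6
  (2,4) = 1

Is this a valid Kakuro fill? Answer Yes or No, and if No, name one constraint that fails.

Across: 8+6+1+5=20; 9+7+6+1=23. Down: 8+9=17; 6+7=13; 1+6=7; 5+1=6. No digit repeats within any run.

Yes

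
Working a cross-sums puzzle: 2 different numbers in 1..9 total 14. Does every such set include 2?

No

Counterexample: {5,9} sums to 14 without using 2.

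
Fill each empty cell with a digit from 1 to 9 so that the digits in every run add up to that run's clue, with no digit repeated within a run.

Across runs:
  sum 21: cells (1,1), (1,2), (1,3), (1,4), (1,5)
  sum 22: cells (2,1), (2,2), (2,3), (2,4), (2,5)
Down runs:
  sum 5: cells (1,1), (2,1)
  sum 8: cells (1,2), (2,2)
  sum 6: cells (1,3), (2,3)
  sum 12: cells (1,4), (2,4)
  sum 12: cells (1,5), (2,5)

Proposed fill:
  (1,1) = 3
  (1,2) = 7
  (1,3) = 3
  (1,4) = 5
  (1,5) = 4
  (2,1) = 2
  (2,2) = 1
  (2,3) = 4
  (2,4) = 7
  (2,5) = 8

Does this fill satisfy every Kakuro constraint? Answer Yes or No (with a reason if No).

No — the across run (1,1)–(1,5) sums to 22, not 21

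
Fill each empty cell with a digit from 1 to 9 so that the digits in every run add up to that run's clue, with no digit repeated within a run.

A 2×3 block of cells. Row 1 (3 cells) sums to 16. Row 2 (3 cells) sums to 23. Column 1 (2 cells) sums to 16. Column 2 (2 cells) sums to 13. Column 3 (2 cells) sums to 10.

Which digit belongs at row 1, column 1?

7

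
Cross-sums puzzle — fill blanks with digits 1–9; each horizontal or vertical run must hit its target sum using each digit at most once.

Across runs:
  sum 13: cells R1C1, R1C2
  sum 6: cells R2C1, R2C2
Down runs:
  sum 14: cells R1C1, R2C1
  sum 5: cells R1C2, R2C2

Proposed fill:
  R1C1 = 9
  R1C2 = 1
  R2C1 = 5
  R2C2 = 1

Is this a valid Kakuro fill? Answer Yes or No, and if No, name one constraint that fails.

No — the down run R1C2–R2C2 sums to 2, not 5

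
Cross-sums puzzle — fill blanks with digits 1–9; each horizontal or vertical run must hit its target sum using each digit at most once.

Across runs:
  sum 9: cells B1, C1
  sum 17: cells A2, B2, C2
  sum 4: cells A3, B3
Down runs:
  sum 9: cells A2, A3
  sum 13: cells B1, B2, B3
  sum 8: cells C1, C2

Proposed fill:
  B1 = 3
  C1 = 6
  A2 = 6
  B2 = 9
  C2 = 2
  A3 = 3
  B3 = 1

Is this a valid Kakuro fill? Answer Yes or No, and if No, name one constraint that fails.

Yes

Across: 3+6=9; 6+9+2=17; 3+1=4. Down: 6+3=9; 3+9+1=13; 6+2=8. No digit repeats within any run.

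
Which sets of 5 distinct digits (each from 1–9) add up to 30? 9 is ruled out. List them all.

5 distinct digits from 1–9 sum between 15 and 35.
Dropping sets that contain 9.
Only one set works: {4,5,6,7,8}.

{4,5,6,7,8}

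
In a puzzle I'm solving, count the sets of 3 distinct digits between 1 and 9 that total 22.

2

3 distinct digits from 1–9 sum between 6 and 24.
Enumerating: {5,8,9}, {6,7,9}.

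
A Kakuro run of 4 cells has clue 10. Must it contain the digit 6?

No

The only way to make 10 from 4 distinct digits is {1,2,3,4}, which does not contain 6.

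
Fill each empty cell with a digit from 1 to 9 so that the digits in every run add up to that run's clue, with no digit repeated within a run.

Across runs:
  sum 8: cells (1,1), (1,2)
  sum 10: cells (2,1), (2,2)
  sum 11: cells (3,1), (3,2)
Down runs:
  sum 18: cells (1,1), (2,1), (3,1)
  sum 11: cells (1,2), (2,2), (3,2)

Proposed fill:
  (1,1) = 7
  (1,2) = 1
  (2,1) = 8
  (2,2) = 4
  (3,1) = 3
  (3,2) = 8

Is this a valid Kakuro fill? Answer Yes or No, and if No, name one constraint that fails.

No — the down run (1,2)–(3,2) sums to 13, not 11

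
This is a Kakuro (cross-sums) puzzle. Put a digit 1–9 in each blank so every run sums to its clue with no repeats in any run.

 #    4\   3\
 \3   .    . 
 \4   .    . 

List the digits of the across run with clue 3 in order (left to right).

1 2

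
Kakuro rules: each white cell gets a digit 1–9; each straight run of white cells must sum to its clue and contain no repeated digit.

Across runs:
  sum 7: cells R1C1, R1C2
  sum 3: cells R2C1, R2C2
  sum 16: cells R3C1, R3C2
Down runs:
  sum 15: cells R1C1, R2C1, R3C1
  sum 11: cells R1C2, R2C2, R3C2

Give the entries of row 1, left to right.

4, 3

3 in 2 cells must be {1,2}; 16 in 2 cells must be {7,9}.
The 16 across and the 11 down share only 7, so R3C2 = 7.
Given what's placed, R2C2 must be 1 to fit the 3 across and 11 down.
R3C1 = 16 − 7 = 9 completes the 16 across.
R1C2 = 11 − 8 = 3 completes the 11 down.
R2C1 = 3 − 1 = 2 completes the 3 across.
R1C1 = 7 − 3 = 4 completes the 7 across.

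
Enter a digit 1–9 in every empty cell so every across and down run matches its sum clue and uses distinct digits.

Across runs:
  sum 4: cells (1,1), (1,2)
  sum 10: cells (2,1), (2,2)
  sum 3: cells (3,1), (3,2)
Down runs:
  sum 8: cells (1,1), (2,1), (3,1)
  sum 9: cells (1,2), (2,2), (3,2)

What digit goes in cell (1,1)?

3

4 in 2 cells must be {1,3}; 3 in 2 cells must be {1,2}.
Nothing is forced directly, so branch on (3,2), whose candidates are 1 or 2. If (3,2) = 1: that forces (1,2) = 3, after which (2,2) would have to be in {1,2,3,4,6,7,8,9} for the 10 across but in {5} for the 9 down — contradiction. So (3,2) = 2.
(3,1) = 3 − 2 = 1 completes the 3 across.
Given what's placed, (1,1) must be 3 to fit the 4 across and 8 down.
(1,2) = 4 − 3 = 1 completes the 4 across.
(2,1) = 8 − 4 = 4 completes the 8 down.
(2,2) = 10 − 4 = 6 completes the 10 across.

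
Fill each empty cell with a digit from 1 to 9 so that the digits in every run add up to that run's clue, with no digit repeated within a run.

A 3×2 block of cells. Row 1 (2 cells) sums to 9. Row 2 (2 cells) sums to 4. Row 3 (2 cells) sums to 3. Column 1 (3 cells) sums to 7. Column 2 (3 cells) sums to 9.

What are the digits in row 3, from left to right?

2 1

4 in 2 cells must be {1,3}; 3 in 2 cells must be {1,2}; 7 in 3 cells must be {1,2,4}.
The 4 across and the 7 down share only 1, so (2,1) = 1.
(2,2) = 4 − 1 = 3 completes the 4 across.
Given what's placed, (3,1) must be 2 to fit the 3 across and 7 down.
(3,2) = 3 − 2 = 1 completes the 3 across.
(1,1) = 7 − 3 = 4 completes the 7 down.
(1,2) = 9 − 4 = 5 completes the 9 across.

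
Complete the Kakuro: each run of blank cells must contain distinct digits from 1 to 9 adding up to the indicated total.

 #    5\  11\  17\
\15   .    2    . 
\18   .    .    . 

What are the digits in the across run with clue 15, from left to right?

4 2 9

17 in 2 cells must be {8,9}.
Given what's placed, R1C1 must be 4 to fit the 15 across and 5 down.
R1C3 = 15 − 6 = 9 completes the 15 across.
R2C1 = 5 − 4 = 1 completes the 5 down.
R2C2 = 11 − 2 = 9 completes the 11 down.
R2C3 = 18 − 10 = 8 completes the 18 across.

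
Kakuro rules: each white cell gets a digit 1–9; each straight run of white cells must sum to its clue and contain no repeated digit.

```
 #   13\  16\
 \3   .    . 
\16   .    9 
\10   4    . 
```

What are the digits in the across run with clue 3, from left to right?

3 in 2 cells must be {1,2}; 16 in 2 cells must be {7,9}.
R2C1 = 16 − 9 = 7 completes the 16 across.
R3C2 = 10 − 4 = 6 completes the 10 across.
R1C1 = 13 − 11 = 2 completes the 13 down.
R1C2 = 3 − 2 = 1 completes the 3 across.

2 1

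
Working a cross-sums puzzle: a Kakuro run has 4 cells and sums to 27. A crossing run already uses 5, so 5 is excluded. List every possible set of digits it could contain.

{3,7,8,9}; {4,6,8,9}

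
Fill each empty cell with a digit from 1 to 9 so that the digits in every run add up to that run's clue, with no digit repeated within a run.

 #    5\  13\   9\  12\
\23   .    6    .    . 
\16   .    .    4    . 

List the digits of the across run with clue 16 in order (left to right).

2, 7, 4, 3

R1C3 = 9 − 4 = 5 completes the 9 down.
R2C2 = 13 − 6 = 7 completes the 13 down.
R2C4 = 3: the only remaining digit allowed by both the 16 across and the 12 down.
R1C4 = 12 − 3 = 9 completes the 12 down.
R2C1 = 16 − 14 = 2 completes the 16 across.
R1C1 = 23 − 20 = 3 completes the 23 across.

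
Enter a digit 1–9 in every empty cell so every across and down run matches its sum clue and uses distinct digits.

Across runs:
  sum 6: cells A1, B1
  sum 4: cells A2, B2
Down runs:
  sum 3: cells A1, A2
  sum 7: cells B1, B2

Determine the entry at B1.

4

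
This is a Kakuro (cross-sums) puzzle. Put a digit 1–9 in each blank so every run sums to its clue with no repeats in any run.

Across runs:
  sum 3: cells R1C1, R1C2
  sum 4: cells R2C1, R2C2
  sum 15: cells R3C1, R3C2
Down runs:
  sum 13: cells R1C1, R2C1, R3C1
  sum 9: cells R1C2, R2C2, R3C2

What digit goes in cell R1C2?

3 in 2 cells must be {1,2}; 4 in 2 cells must be {1,3}.
The 15 across and the 9 down share only 6, so R3C2 = 6.
Given what's placed, R2C2 must be 1 to fit the 4 across and 9 down.
R3C1 = 15 − 6 = 9 completes the 15 across.
R1C1 = 1: the only remaining digit allowed by both the 3 across and the 13 down.
R1C2 = 3 − 1 = 2 completes the 3 across.
R2C1 = 4 − 1 = 3 completes the 4 across.

2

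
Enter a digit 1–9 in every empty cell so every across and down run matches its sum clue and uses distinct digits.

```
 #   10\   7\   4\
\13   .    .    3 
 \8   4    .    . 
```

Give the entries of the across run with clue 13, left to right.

4 in 2 cells must be {1,3}.
R1C1 = 10 − 4 = 6 completes the 10 down.
R1C2 = 13 − 9 = 4 completes the 13 across.
R2C2 = 7 − 4 = 3 completes the 7 down.
R2C3 = 8 − 7 = 1 completes the 8 across.

6, 4, 3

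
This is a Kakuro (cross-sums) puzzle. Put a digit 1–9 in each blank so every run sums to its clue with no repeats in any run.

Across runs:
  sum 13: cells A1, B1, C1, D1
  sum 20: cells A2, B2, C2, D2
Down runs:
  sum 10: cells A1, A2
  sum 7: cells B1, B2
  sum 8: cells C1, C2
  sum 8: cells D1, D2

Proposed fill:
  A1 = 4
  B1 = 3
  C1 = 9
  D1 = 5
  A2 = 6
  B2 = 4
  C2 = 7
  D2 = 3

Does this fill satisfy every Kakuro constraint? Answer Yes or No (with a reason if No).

No — the down run C1–C2 sums to 16, not 8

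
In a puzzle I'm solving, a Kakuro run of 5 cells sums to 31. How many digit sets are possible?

5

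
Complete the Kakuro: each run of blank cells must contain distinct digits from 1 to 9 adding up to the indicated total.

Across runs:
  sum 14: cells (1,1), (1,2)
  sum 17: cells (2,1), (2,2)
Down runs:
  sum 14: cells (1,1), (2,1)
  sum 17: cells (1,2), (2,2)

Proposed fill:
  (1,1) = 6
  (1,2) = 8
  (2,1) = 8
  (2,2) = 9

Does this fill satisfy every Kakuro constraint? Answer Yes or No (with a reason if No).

Yes

Across: 6+8=14; 8+9=17. Down: 6+8=14; 8+9=17. No digit repeats within any run.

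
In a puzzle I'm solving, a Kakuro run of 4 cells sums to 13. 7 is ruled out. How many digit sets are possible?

4 distinct digits from 1–9 sum between 10 and 30.
Dropping sets that contain 7.
Enumerating: {1,2,4,6}, {1,3,4,5}.

2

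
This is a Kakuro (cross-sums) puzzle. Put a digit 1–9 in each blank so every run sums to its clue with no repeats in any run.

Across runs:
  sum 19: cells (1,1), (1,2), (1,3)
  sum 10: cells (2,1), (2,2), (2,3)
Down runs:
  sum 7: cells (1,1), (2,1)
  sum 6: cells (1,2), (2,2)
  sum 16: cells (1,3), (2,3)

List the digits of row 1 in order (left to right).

6 4 9

16 in 2 cells must be {7,9}.
The 10 across and the 16 down share only 7, so (2,3) = 7.
(1,3) = 16 − 7 = 9 completes the 16 down.
Nothing is forced directly, so branch on (1,2), whose candidates are 2 or 4. If (1,2) = 2: then (1,1) would have to be in {8} for the 19 across but in {1,2,3,4,5,6} for the 7 down — contradiction. So (1,2) = 4.
(1,1) = 19 − 13 = 6 completes the 19 across.
(2,1) = 7 − 6 = 1 completes the 7 down.
(2,2) = 10 − 8 = 2 completes the 10 across.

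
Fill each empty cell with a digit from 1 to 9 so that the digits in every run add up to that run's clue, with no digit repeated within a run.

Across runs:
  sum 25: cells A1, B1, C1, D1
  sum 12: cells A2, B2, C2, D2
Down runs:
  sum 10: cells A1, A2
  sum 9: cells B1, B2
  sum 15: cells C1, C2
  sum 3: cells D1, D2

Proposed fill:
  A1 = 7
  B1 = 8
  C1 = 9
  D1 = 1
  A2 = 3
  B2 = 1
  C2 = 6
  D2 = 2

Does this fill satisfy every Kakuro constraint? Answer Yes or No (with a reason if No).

Yes

Across: 7+8+9+1=25; 3+1+6+2=12. Down: 7+3=10; 8+1=9; 9+6=15; 1+2=3. No digit repeats within any run.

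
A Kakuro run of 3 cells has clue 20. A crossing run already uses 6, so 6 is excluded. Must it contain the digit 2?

Counterexample: {3,8,9} sums to 20 under that restriction without using 2.

No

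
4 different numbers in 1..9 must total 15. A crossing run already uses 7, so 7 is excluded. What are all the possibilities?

{1,2,3,9}; {1,2,4,8}; {1,3,5,6}; {2,3,4,6}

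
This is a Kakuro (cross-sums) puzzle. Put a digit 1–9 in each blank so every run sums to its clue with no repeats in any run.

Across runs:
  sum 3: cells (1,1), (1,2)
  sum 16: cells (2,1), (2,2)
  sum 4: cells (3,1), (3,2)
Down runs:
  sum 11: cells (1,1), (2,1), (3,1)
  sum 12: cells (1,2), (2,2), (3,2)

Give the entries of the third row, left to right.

3 in 2 cells must be {1,2}; 16 in 2 cells must be {7,9}; 4 in 2 cells must be {1,3}.
The 16 across and the 11 down share only 7, so (2,1) = 7.
(2,2) = 16 − 7 = 9 completes the 16 across.
Given what's placed, (3,2) must be 1 to fit the 4 across and 12 down.
(1,1) = 1: the only remaining digit allowed by both the 3 across and the 11 down.
(1,2) = 3 − 1 = 2 completes the 3 across.
(3,1) = 4 − 1 = 3 completes the 4 across.

3 1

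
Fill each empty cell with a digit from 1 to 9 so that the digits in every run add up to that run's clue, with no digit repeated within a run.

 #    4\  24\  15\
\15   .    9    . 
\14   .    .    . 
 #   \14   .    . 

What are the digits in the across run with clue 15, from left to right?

1, 9, 5

4 in 2 cells must be {1,3}; 24 in 3 cells must be {7,8,9}.
Given what's placed, R1C1 must be 1 to fit the 15 across and 4 down.
R1C3 = 15 − 10 = 5 completes the 15 across.
R2C1 = 4 − 1 = 3 completes the 4 down.
R2C2 = 7: the only remaining digit allowed by both the 14 across and the 24 down.
R2C3 = 14 − 10 = 4 completes the 14 across.
R3C2 = 24 − 16 = 8 completes the 24 down.
R3C3 = 14 − 8 = 6 completes the 14 across.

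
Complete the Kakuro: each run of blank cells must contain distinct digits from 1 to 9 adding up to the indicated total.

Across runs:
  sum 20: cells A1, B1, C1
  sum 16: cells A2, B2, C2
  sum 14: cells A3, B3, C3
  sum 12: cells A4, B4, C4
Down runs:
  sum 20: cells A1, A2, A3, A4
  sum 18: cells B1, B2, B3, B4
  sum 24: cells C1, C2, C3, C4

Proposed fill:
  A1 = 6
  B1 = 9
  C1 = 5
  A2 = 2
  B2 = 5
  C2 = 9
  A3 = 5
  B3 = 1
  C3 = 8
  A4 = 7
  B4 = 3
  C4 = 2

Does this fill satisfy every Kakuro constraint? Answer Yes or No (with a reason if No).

Yes

Across: 6+9+5=20; 2+5+9=16; 5+1+8=14; 7+3+2=12. Down: 6+2+5+7=20; 9+5+1+3=18; 5+9+8+2=24. No digit repeats within any run.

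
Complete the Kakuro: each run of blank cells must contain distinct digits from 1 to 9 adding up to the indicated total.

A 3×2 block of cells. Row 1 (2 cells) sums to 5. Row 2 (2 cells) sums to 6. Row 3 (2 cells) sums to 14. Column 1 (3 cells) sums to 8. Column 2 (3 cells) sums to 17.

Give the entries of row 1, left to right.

The 14 across and the 8 down share only 5, so (3,1) = 5.
(3,2) = 14 − 5 = 9 completes the 14 across.
Nothing is forced directly, so branch on (1,1), whose candidates are 1 or 2. If (1,1) = 1: then (1,2) would have to be in {4} for the 5 across but in {1,2,3,5,6,7} for the 17 down — contradiction. So (1,1) = 2.
(1,2) = 5 − 2 = 3 completes the 5 across.
(2,1) = 8 − 7 = 1 completes the 8 down.
(2,2) = 6 − 1 = 5 completes the 6 across.

2 3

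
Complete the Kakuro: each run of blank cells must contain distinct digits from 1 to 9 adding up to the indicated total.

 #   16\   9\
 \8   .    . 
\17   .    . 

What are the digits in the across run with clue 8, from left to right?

17 in 2 cells must be {8,9}; 16 in 2 cells must be {7,9}.
The 8 across and the 16 down share only 7, so R1C1 = 7.
R1C2 = 8 − 7 = 1 completes the 8 across.
R2C1 = 16 − 7 = 9 completes the 16 down.
R2C2 = 17 − 9 = 8 completes the 17 across.

7 1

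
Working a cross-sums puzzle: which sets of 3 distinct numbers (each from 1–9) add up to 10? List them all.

{1,2,7}; {1,3,6}; {1,4,5}; {2,3,5}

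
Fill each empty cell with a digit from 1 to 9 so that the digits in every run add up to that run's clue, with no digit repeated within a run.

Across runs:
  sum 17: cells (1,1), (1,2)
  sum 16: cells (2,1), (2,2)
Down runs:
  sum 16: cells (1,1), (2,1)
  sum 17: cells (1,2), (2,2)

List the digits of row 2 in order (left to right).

17 in 2 cells must be {8,9}; 16 in 2 cells must be {7,9}.
The 17 across and the 16 down share only 9, so (1,1) = 9.
(1,2) = 17 − 9 = 8 completes the 17 across.
(2,1) = 16 − 9 = 7 completes the 16 down.
(2,2) = 16 − 7 = 9 completes the 16 across.

7 9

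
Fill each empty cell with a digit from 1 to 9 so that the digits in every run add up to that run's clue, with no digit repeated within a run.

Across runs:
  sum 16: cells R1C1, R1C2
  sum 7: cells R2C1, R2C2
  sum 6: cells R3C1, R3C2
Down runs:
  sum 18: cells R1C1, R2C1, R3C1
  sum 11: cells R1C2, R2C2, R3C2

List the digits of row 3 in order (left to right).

5 1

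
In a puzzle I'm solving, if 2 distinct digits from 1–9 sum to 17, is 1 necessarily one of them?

The only way to make 17 from 2 distinct digits is {8,9}, which does not contain 1.

No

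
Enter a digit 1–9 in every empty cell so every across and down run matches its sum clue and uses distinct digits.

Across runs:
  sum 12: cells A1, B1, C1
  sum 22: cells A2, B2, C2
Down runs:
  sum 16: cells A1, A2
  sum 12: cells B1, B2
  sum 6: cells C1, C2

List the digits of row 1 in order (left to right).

7, 4, 1

16 in 2 cells must be {7,9}.
The 22 across and the 6 down share only 5, so C2 = 5.
C1 = 6 − 5 = 1 completes the 6 down.
Given what's placed, A2 must be 9 to fit the 22 across and 16 down.
B2 = 22 − 14 = 8 completes the 22 across.
A1 = 16 − 9 = 7 completes the 16 down.
B1 = 12 − 8 = 4 completes the 12 across.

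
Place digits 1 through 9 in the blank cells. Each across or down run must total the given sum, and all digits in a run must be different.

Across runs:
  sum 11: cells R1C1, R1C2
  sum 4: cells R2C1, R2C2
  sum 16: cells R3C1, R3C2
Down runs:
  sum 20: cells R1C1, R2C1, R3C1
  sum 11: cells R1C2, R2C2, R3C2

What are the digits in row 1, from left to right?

8, 3

4 in 2 cells must be {1,3}; 16 in 2 cells must be {7,9}.
The 4 across and the 20 down share only 3, so R2C1 = 3.
R2C2 = 4 − 3 = 1 completes the 4 across.
Given what's placed, R3C1 must be 9 to fit the 16 across and 20 down.
R3C2 = 16 − 9 = 7 completes the 16 across.
R1C1 = 20 − 12 = 8 completes the 20 down.
R1C2 = 11 − 8 = 3 completes the 11 across.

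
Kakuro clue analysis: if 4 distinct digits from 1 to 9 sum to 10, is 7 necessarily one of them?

No

The only way to make 10 from 4 distinct digits is {1,2,3,4}, which does not contain 7.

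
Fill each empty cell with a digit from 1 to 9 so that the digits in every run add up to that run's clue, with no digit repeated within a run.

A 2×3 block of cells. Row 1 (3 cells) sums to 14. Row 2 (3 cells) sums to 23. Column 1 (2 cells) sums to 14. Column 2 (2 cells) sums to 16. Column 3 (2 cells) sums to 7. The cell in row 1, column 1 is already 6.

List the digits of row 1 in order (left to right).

6, 7, 1

23 in 3 cells must be {6,8,9}; 16 in 2 cells must be {7,9}.
(1,2) = 7: the only remaining digit allowed by both the 14 across and the 16 down.
(1,3) = 14 − 13 = 1 completes the 14 across.
(2,1) = 14 − 6 = 8 completes the 14 down.
(2,2) = 16 − 7 = 9 completes the 16 down.
(2,3) = 23 − 17 = 6 completes the 23 across.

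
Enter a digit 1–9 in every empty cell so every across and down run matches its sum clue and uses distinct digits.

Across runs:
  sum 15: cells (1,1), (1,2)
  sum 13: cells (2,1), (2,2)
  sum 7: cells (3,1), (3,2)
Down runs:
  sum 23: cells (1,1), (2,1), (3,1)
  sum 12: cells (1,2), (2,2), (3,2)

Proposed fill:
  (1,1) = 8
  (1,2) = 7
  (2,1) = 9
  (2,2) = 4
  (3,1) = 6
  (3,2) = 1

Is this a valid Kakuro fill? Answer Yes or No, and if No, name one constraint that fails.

Across: 8+7=15; 9+4=13; 6+1=7. Down: 8+9+6=23; 7+4+1=12. No digit repeats within any run.

Yes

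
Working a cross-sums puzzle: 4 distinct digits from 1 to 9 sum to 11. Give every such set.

4 distinct digits from 1–9 sum between 10 and 30.
Only one set works: {1,2,3,5}.

{1,2,3,5}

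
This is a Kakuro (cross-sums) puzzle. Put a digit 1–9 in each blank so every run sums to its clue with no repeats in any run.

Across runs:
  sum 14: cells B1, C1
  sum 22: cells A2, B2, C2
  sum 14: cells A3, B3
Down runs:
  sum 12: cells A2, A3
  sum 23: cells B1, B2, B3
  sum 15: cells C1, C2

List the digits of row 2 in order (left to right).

7, 6, 9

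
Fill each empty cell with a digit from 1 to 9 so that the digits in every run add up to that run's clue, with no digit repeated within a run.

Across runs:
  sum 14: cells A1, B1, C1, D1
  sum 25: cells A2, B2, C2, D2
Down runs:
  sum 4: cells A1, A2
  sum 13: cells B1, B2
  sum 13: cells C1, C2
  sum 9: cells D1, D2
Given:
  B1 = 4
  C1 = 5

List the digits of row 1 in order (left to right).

4 in 2 cells must be {1,3}.
A1 = 3: the only remaining digit allowed by both the 14 across and the 4 down.
D1 = 14 − 12 = 2 completes the 14 across.
A2 = 4 − 3 = 1 completes the 4 down.
B2 = 13 − 4 = 9 completes the 13 down.
C2 = 13 − 5 = 8 completes the 13 down.
D2 = 25 − 18 = 7 completes the 25 across.

3 4 5 2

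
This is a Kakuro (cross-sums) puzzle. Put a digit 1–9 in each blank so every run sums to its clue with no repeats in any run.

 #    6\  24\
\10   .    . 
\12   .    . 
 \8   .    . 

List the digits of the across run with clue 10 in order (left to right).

6 in 3 cells must be {1,2,3}; 24 in 3 cells must be {7,8,9}.
The 12 across and the 6 down share only 3, so R2C1 = 3.
R2C2 = 12 − 3 = 9 completes the 12 across.
Given what's placed, R3C2 must be 7 to fit the 8 across and 24 down.
R1C2 = 24 − 16 = 8 completes the 24 down.
R3C1 = 8 − 7 = 1 completes the 8 across.
R1C1 = 10 − 8 = 2 completes the 10 across.

2, 8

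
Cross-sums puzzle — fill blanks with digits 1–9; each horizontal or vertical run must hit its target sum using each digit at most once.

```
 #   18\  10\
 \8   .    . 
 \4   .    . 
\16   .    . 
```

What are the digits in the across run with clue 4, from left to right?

3, 1

4 in 2 cells must be {1,3}; 16 in 2 cells must be {7,9}.
The 16 across and the 10 down share only 7, so R3C2 = 7.
Given what's placed, R2C2 must be 1 to fit the 4 across and 10 down.
R3C1 = 16 − 7 = 9 completes the 16 across.
R1C2 = 10 − 8 = 2 completes the 10 down.
R2C1 = 4 − 1 = 3 completes the 4 across.
R1C1 = 8 − 2 = 6 completes the 8 across.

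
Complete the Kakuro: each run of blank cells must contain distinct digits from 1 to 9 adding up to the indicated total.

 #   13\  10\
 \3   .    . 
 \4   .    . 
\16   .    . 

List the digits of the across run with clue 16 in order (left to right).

9, 7

3 in 2 cells must be {1,2}; 4 in 2 cells must be {1,3}; 16 in 2 cells must be {7,9}.
The 16 across and the 10 down share only 7, so R3C2 = 7.
Given what's placed, R2C2 must be 1 to fit the 4 across and 10 down.
R3C1 = 16 − 7 = 9 completes the 16 across.
R1C1 = 1: the only remaining digit allowed by both the 3 across and the 13 down.
R1C2 = 3 − 1 = 2 completes the 3 across.
R2C1 = 4 − 1 = 3 completes the 4 across.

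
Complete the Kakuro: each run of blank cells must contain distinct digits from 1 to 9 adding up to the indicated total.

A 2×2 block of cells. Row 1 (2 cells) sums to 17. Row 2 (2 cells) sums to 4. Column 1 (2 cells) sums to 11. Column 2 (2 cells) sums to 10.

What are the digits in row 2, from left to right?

3 1

17 in 2 cells must be {8,9}; 4 in 2 cells must be {1,3}.
The 4 across and the 11 down share only 3, so (2,1) = 3.
(2,2) = 4 − 3 = 1 completes the 4 across.
(1,1) = 11 − 3 = 8 completes the 11 down.
(1,2) = 17 − 8 = 9 completes the 17 across.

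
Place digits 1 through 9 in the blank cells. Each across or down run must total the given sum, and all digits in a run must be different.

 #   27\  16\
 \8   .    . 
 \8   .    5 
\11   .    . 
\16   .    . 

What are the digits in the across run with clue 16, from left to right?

16 in 2 cells must be {7,9}.
R2C1 = 8 − 5 = 3 completes the 8 across.
R4C2 = 7: the only remaining digit allowed by both the 16 across and the 16 down.
Given what's placed, R1C1 must be 7 to fit the 8 across and 27 down.
R1C2 = 8 − 7 = 1 completes the 8 across.
R3C2 = 16 − 13 = 3 completes the 16 down.
R4C1 = 16 − 7 = 9 completes the 16 across.
R3C1 = 11 − 3 = 8 completes the 11 across.

9, 7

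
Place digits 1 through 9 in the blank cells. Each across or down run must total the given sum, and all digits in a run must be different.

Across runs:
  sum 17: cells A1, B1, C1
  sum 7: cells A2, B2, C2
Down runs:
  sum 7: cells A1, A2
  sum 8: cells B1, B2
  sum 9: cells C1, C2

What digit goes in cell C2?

1

7 in 3 cells must be {1,2,4}.
Nothing is forced directly, so branch on C2, whose candidates are 1 or 2 or 4. If C2 = 2: that forces C1 = 7, B2 = 1, after which B1 would have to be in {1,2,4,6,8,9} for the 17 across but in {7} for the 8 down — contradiction. If C2 = 4: that forces C1 = 5, B1 = 3, after which B2 would have to be in {1,2} for the 7 across but in {5} for the 8 down — contradiction. So C2 = 1.
C1 = 9 − 1 = 8 completes the 9 down.
Given what's placed, B2 must be 2 to fit the 7 across and 8 down.
B1 = 8 − 2 = 6 completes the 8 down.
A2 = 7 − 3 = 4 completes the 7 across.
A1 = 17 − 14 = 3 completes the 17 across.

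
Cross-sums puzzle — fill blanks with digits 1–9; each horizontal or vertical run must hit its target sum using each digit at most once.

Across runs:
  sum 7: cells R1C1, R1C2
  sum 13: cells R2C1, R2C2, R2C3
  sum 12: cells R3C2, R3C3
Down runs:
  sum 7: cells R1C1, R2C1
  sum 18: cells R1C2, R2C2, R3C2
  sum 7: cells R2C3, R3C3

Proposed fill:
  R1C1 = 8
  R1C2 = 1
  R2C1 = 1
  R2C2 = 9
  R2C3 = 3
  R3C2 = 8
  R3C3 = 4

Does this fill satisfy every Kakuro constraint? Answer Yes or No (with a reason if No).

No — the down run R1C1–R2C1 sums to 9, not 7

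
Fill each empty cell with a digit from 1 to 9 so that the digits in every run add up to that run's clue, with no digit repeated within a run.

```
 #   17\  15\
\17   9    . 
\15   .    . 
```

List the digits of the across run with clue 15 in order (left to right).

8, 7

17 in 2 cells must be {8,9}.
R1C2 = 17 − 9 = 8 completes the 17 across.
R2C1 = 17 − 9 = 8 completes the 17 down.
R2C2 = 15 − 8 = 7 completes the 15 across.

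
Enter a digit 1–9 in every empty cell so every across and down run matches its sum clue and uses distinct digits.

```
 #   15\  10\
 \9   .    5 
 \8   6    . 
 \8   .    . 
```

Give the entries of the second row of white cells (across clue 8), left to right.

R1C1 = 9 − 5 = 4 completes the 9 across.
R2C2 = 8 − 6 = 2 completes the 8 across.
R3C1 = 15 − 10 = 5 completes the 15 down.
R3C2 = 8 − 5 = 3 completes the 8 across.

6 2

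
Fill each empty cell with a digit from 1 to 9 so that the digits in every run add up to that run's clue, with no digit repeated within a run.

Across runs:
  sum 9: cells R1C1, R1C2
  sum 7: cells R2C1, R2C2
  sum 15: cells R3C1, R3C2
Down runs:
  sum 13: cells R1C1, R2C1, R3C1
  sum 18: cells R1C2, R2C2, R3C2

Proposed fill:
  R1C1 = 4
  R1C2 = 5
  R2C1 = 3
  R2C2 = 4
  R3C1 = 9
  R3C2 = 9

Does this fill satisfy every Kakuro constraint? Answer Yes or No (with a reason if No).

No — the across run R3C1–R3C2 sums to 18, not 15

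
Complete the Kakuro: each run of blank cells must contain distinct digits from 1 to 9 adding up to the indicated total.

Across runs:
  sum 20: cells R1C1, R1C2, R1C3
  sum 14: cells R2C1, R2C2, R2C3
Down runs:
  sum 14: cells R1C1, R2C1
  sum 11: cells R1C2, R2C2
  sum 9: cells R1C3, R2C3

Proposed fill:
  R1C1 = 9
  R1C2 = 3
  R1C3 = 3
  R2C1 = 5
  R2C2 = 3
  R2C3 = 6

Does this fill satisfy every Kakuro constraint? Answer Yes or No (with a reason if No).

No — the down run R1C2–R2C2 sums to 6, not 11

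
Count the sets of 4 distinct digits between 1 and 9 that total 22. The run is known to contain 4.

4 distinct digits from 1–9 sum between 10 and 30.
Keeping only sets containing 4.
Enumerating: {1,4,8,9}, {2,4,7,9}, {3,4,6,9}, {3,4,7,8}, {4,5,6,7}.

5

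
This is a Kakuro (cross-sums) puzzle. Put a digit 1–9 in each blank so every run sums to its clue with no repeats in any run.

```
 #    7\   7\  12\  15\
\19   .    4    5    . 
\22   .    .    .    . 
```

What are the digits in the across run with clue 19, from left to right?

3, 4, 5, 7

R2C2 = 7 − 4 = 3 completes the 7 down.
R2C3 = 12 − 5 = 7 completes the 12 down.
R2C4 = 8: the only remaining digit allowed by both the 22 across and the 15 down.
R1C4 = 15 − 8 = 7 completes the 15 down.
R2C1 = 22 − 18 = 4 completes the 22 across.
R1C1 = 19 − 16 = 3 completes the 19 across.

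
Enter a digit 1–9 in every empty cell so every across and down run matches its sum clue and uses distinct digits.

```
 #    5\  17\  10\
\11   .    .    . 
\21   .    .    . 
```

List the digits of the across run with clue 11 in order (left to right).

17 in 2 cells must be {8,9}.
The 11 across and the 17 down share only 8, so R1C2 = 8.
The 21 across and the 5 down share only 4, so R2C1 = 4.
R2C2 = 17 − 8 = 9 completes the 17 down.
R2C3 = 21 − 13 = 8 completes the 21 across.
R1C1 = 5 − 4 = 1 completes the 5 down.
R1C3 = 11 − 9 = 2 completes the 11 across.

1, 8, 2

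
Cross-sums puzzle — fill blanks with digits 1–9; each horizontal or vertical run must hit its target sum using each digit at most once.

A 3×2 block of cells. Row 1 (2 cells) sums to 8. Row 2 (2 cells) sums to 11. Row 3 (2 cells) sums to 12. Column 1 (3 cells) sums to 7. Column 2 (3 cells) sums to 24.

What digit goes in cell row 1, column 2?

7

7 in 3 cells must be {1,2,4}; 24 in 3 cells must be {7,8,9}.
The 8 across and the 24 down share only 7, so (1,2) = 7.
The 12 across and the 7 down share only 4, so (3,1) = 4.
(3,2) = 12 − 4 = 8 completes the 12 across.
(1,1) = 8 − 7 = 1 completes the 8 across.
(2,1) = 7 − 5 = 2 completes the 7 down.
(2,2) = 11 − 2 = 9 completes the 11 across.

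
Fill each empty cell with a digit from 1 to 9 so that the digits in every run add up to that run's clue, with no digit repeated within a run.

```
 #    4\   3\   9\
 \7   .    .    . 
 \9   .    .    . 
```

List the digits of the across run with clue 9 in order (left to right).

3 1 5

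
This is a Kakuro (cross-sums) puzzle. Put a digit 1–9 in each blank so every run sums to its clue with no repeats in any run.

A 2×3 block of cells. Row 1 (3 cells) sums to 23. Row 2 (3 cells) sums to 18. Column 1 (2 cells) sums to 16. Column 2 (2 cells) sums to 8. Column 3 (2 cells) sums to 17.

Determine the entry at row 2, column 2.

2

23 in 3 cells must be {6,8,9}; 16 in 2 cells must be {7,9}; 17 in 2 cells must be {8,9}.
The 23 across and the 16 down share only 9, so (1,1) = 9.
Given what's placed, (1,2) must be 6 to fit the 23 across and 8 down.
(1,3) = 23 − 15 = 8 completes the 23 across.
(2,1) = 16 − 9 = 7 completes the 16 down.
(2,2) = 8 − 6 = 2 completes the 8 down.
(2,3) = 18 − 9 = 9 completes the 18 across.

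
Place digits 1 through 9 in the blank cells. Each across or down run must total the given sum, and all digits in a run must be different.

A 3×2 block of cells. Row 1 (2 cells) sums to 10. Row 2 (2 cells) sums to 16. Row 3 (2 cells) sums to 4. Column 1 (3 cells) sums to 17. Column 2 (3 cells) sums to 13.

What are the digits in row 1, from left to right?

16 in 2 cells must be {7,9}; 4 in 2 cells must be {1,3}.
Nothing is forced directly, so branch on (2,1), whose candidates are 7 or 9. If (2,1) = 9: that forces (2,2) = 7, (3,2) = 1, after which (1,2) would have to be in {1,2,3,4,6,7,8,9} for the 10 across but in {5} for the 13 down — contradiction. So (2,1) = 7.
(2,2) = 16 − 7 = 9 completes the 16 across.
Given what's placed, (3,1) must be 1 to fit the 4 across and 17 down.
(3,2) = 4 − 1 = 3 completes the 4 across.
(1,1) = 17 − 8 = 9 completes the 17 down.
(1,2) = 10 − 9 = 1 completes the 10 across.

9 1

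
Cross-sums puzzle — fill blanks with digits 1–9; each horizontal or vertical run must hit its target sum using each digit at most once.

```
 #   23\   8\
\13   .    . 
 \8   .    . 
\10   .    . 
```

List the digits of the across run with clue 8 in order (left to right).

23 in 3 cells must be {6,8,9}.
The 8 across and the 23 down share only 6, so R2C1 = 6.
R2C2 = 8 − 6 = 2 completes the 8 across.
Given what's placed, R3C2 must be 1 to fit the 10 across and 8 down.
R1C2 = 8 − 3 = 5 completes the 8 down.
R3C1 = 10 − 1 = 9 completes the 10 across.
R1C1 = 13 − 5 = 8 completes the 13 across.

6, 2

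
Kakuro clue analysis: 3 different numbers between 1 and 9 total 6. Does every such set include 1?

The only way to make 6 from 3 distinct digits is {1,2,3}, which contains 1.

Yes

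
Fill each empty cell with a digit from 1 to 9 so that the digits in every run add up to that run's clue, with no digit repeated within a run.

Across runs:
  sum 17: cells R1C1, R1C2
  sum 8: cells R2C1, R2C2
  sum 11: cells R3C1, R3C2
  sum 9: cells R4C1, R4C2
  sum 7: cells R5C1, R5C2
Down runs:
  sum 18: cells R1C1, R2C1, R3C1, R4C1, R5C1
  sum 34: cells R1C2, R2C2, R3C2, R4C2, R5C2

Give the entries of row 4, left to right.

17 in 2 cells must be {8,9}; 34 in 5 cells must be {4,6,7,8,9}.
Only 8 fits R1C1 under both its across sum 17 and down sum 18.
R1C2 = 17 − 8 = 9 completes the 17 across.
Nothing is forced directly, so branch on R5C2, whose candidates are 4 or 6. If R5C2 = 6: that forces R2C2 = 7, R5C1 = 1, after which R2C1 would have to be in {1} for the 8 across but in {2,3,4} for the 18 down — contradiction. So R5C2 = 4.
R5C1 = 7 − 4 = 3 completes the 7 across.
No cell is forced outright now. R3C1 can only be 2 or 4 (the digits allowed by both its 11 across and its 18 down). If R3C1 = 2: that forces R2C1 = 1, R2C2 = 7, after which R3C2 would have to be in {9} for the 11 across but in {6,8} for the 34 down — contradiction. So R3C1 = 4.
R3C2 = 11 − 4 = 7 completes the 11 across.
Given what's placed, R2C2 must be 6 to fit the 8 across and 34 down.
R4C2 = 34 − 26 = 8 completes the 34 down.
R2C1 = 8 − 6 = 2 completes the 8 across.
R4C1 = 9 − 8 = 1 completes the 9 across.

1, 8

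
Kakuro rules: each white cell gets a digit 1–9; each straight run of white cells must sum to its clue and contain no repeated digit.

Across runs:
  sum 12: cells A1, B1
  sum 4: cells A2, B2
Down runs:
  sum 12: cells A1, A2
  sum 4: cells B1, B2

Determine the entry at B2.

1

4 in 2 cells must be {1,3}.
The 12 across and the 4 down share only 3, so B1 = 3.
The 4 across and the 12 down share only 3, so A2 = 3.
B2 = 4 − 3 = 1 completes the 4 across.
A1 = 12 − 3 = 9 completes the 12 across.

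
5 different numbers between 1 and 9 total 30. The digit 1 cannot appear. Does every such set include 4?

Counterexample: {2,5,6,8,9} sums to 30 under that restriction without using 4.

No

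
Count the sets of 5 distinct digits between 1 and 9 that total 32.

3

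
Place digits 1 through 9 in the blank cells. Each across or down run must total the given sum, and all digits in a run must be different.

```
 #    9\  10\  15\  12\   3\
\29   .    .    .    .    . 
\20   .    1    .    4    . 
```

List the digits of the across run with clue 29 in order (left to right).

3 in 2 cells must be {1,2}.
R1C2 = 10 − 1 = 9 completes the 10 down.
R1C4 = 12 − 4 = 8 completes the 12 down.
Given what's placed, R2C5 must be 2 to fit the 20 across and 3 down.
R1C5 = 3 − 2 = 1 completes the 3 down.
No cell is forced outright now. R1C3 can only be 6 or 7 (the digits allowed by both its 29 across and its 15 down). If R1C3 = 6: that forces R1C1 = 5, after which R2C1 would have to be in {5,6,7,8} for the 20 across but in {4} for the 9 down — contradiction. So R1C3 = 7.
R1C1 = 29 − 25 = 4 completes the 29 across.

4, 9, 7, 8, 1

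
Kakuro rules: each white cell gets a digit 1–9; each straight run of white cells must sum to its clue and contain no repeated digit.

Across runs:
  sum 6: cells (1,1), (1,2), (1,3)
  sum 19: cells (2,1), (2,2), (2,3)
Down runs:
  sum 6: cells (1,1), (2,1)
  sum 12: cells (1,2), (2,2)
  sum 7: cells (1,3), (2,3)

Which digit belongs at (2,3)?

6 in 3 cells must be {1,2,3}.
The 6 across and the 12 down share only 3, so (1,2) = 3.
(2,2) = 12 − 3 = 9 completes the 12 down.
Nothing is forced directly, so branch on (2,1), whose candidates are 2 or 4. If (2,1) = 2: then (1,1) would have to be in {1,2} for the 6 across but in {4} for the 6 down — contradiction. So (2,1) = 4.
(1,1) = 6 − 4 = 2 completes the 6 down.
(1,3) = 6 − 5 = 1 completes the 6 across.
(2,3) = 19 − 13 = 6 completes the 19 across.

6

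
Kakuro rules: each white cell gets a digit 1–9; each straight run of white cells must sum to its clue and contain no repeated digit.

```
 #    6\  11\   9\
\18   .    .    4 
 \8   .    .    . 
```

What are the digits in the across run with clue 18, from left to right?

5, 9, 4

R1C1 = 5: the only remaining digit allowed by both the 18 across and the 6 down.
R1C2 = 18 − 9 = 9 completes the 18 across.
R2C1 = 6 − 5 = 1 completes the 6 down.
R2C2 = 11 − 9 = 2 completes the 11 down.
R2C3 = 8 − 3 = 5 completes the 8 across.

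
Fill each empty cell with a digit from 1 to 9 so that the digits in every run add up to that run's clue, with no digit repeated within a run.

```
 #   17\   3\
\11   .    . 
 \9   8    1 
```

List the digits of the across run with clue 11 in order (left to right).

9 2

17 in 2 cells must be {8,9}; 3 in 2 cells must be {1,2}.
R1C1 = 17 − 8 = 9 completes the 17 down.
R1C2 = 11 − 9 = 2 completes the 11 across.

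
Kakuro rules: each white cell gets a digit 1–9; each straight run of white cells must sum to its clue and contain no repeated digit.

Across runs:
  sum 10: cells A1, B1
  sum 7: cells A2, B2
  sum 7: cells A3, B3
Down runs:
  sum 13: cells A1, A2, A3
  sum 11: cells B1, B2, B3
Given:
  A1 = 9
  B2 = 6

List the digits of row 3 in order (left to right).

3, 4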